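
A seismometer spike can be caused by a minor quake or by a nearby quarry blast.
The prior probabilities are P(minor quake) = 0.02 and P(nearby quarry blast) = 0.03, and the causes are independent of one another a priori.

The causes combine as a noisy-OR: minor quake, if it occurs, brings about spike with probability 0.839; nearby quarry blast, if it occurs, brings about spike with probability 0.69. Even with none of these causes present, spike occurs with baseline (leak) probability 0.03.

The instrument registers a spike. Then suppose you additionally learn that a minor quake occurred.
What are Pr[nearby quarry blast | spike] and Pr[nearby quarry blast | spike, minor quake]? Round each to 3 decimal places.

Pr[nearby quarry blast | spike] ≈ 0.320; Pr[nearby quarry blast | spike, minor quake] ≈ 0.034

Under noisy-OR, P(spike | causes) = 1 − (1−0.03)·∏(1−qᵢ) over the active causes.
P(spike) = 0.03·0.98·0.97 + 0.6993·0.98·0.03 + 0.84383·0.02·0.97 + 0.951587·0.02·0.03 = 0.028518 + 0.020559 + 0.016370 + 0.000571 = 0.066018
Of this, 0.021130 comes from 0.020559 + 0.000571 (the nearby quarry blast=true cases).
P(nearby quarry blast | spike) = 0.021130 / 0.066018 ≈ 0.320

Now condition on the additional information:
By total probability over both values of nearby quarry blast:
  P(spike | minor quake) = 0.84383*0.97 + 0.951587*0.03
        = 0.818515 + 0.028548 = 0.847063
Configurations with nearby quarry blast contribute 0.028548, so
  P(nearby quarry blast | spike, minor quake) = 0.028548 / 0.847063 ≈ 0.034
The drop from 0.320 to 0.034 is the explaining-away (discounting) effect.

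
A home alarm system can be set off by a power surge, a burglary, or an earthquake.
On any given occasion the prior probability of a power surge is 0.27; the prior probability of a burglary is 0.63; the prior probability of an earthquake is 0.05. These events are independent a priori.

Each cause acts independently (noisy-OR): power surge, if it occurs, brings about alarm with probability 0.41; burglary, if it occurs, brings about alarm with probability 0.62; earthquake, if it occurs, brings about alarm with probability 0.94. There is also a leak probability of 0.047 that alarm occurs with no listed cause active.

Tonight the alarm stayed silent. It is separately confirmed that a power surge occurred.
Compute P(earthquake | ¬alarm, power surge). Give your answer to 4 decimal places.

Under noisy-OR, P(alarm | causes) = 1 − (1−0.047)·∏(1−qᵢ) over the active causes.
Numerator (weight on configurations with earthquake): 0.000624 + 0.000404 = 0.001028
The normalizing constant is 0.56227·0.37·0.95 + 0.033736·0.37·0.05 + 0.213663·0.63·0.95 + 0.01282·0.63·0.05 = 0.326543
P(earthquake | ¬alarm, power surge) = 0.001028/0.326543 ≈ 0.0031

P(earthquake | ¬alarm, power surge) ≈ 0.0031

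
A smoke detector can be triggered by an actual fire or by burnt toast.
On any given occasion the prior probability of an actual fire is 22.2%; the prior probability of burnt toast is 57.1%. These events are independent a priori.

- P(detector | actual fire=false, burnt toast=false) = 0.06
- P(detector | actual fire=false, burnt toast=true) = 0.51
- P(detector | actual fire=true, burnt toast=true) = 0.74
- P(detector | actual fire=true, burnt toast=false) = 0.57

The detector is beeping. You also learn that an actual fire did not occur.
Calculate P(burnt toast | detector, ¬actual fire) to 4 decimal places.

P(detector | ¬actual fire) = 0.06*0.429 + 0.51*0.571 = 0.025740 + 0.291210 = 0.316950
The burnt toast-present share is 0.51*0.571 = 0.291210.
P(burnt toast | detector, ¬actual fire) = 0.291210 / 0.316950 ≈ 0.9188

P(burnt toast | detector, ¬actual fire) ≈ 0.9188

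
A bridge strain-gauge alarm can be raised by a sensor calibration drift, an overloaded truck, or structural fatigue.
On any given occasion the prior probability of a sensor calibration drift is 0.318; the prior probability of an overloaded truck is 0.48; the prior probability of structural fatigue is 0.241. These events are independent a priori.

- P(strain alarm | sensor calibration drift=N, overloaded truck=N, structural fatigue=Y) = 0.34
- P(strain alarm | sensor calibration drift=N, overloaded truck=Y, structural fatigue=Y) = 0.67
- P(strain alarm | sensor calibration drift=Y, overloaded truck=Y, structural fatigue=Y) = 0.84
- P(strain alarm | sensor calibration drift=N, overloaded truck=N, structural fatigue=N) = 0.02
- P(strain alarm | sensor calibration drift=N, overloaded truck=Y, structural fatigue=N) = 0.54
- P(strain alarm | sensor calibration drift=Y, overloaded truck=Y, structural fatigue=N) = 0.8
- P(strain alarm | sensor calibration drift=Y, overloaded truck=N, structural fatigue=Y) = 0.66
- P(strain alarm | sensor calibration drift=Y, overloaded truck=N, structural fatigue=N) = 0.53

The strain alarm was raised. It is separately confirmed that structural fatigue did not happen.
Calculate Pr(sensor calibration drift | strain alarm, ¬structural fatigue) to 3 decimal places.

Pr(sensor calibration drift | strain alarm, ¬structural fatigue) ≈ 0.533

Enumerate the 4 (sensor calibration drift, overloaded truck) configurations and weight by the priors:
  P(strain alarm | ¬structural fatigue) = 0.02·0.682·0.52 + 0.54·0.682·0.48 + 0.53·0.318·0.52 + 0.8·0.318·0.48
        = 0.007093 + 0.176774 + 0.087641 + 0.122112 = 0.393620
Keeping only the sensor calibration drift-present terms gives 0.209753, so
  P(sensor calibration drift | strain alarm, ¬structural fatigue) = 0.209753 / 0.393620 ≈ 0.533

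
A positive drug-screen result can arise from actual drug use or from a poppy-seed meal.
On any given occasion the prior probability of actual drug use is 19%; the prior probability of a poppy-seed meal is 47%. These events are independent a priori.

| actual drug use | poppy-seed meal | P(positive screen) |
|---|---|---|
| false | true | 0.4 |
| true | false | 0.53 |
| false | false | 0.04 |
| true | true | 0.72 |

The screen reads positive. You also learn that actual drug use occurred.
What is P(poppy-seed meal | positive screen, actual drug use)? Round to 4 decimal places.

P(positive screen | actual drug use) = 0.53·0.53 + 0.72·0.47 = 0.280900 + 0.338400 = 0.619300
Of this, 0.338400 comes from 0.72·0.47 (the poppy-seed meal=true cases).
So P(poppy-seed meal | positive screen, actual drug use) = 0.338400/0.619300 ≈ 0.5464.

P(poppy-seed meal | positive screen, actual drug use) ≈ 0.5464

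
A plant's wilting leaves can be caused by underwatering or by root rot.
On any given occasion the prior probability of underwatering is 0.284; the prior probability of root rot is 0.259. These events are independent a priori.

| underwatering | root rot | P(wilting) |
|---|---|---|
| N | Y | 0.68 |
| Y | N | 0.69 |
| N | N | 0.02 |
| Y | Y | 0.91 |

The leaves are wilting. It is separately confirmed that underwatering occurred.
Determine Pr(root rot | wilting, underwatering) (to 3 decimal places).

By total probability over both values of root rot:
  P(wilting | underwatering) = 0.69·0.741 + 0.91·0.259
        = 0.511290 + 0.235690 = 0.746980
Configurations with root rot contribute 0.235690, so
  P(root rot | wilting, underwatering) = 0.235690 / 0.746980 ≈ 0.316

Pr(root rot | wilting, underwatering) ≈ 0.316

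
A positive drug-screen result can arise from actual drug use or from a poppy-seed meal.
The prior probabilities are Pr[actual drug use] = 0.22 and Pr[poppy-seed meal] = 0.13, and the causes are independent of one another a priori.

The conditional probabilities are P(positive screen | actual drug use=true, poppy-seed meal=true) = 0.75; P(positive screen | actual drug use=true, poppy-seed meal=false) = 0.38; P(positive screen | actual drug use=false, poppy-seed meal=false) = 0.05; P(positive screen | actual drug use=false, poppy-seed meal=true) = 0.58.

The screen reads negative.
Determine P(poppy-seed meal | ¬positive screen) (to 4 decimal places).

P(¬positive screen) = 0.95×0.78×0.87 + 0.42×0.78×0.13 + 0.62×0.22×0.87 + 0.25×0.22×0.13 = 0.644670 + 0.042588 + 0.118668 + 0.007150 = 0.813076
Restricting to configurations with poppy-seed meal present: 0.042588 + 0.007150 = 0.049738.
P(poppy-seed meal | ¬positive screen) = 0.049738 / 0.813076 ≈ 0.0612

P(poppy-seed meal | ¬positive screen) ≈ 0.0612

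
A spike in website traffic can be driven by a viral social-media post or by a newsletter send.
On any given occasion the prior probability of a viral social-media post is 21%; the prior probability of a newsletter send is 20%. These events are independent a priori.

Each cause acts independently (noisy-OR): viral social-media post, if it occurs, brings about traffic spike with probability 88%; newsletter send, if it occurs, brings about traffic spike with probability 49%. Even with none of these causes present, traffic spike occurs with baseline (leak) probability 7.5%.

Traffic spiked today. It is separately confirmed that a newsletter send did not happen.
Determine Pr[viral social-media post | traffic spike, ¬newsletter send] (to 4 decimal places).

Pr[viral social-media post | traffic spike, ¬newsletter send] ≈ 0.7591

Under noisy-OR, P(traffic spike | causes) = 1 − (1−0.075)·∏(1−qᵢ) over the active causes.
Sum P(traffic spike|·) weighted by the priors over both values of viral social-media post:
  P(traffic spike | ¬newsletter send) = 0.075×0.79 + 0.889×0.21
        = 0.059250 + 0.186690 = 0.245940
Configurations with viral social-media post contribute 0.186690, so
  P(viral social-media post | traffic spike, ¬newsletter send) = 0.186690 / 0.245940 ≈ 0.7591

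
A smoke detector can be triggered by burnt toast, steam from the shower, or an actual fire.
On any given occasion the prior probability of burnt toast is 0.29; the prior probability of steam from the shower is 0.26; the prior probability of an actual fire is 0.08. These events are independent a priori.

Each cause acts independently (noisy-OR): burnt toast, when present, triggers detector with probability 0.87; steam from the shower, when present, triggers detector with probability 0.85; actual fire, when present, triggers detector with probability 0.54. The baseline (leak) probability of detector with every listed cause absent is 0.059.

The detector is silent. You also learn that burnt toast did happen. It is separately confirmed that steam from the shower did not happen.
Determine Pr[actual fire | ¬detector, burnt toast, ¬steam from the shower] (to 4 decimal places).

Under noisy-OR, P(detector | causes) = 1 − (1−0.059)·∏(1−qᵢ) over the active causes.
For the numerator, keep only actual fire=true terms: 0.056272*0.08 = 0.004502
Denominator P(¬detector | burnt toast, ¬steam from the shower): 0.12233*0.92 + 0.056272*0.08 = 0.117046
Posterior = 0.004502 / 0.117046 ≈ 0.0385

Pr[actual fire | ¬detector, burnt toast, ¬steam from the shower] ≈ 0.0385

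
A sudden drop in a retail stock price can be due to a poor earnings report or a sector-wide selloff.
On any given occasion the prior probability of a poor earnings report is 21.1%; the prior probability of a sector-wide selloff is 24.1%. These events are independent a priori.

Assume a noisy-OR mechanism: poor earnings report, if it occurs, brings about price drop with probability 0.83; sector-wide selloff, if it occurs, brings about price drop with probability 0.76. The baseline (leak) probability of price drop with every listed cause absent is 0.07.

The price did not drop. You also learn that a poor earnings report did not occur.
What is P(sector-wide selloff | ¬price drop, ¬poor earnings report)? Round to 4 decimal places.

Under noisy-OR, P(price drop | causes) = 1 − (1−0.07)·∏(1−qᵢ) over the active causes.
P(¬price drop | ¬poor earnings report) = 0.93×0.759 + 0.2232×0.241 = 0.705870 + 0.053791 = 0.759661
Restricting to configurations with sector-wide selloff present: 0.2232×0.241 = 0.053791.
P(sector-wide selloff | ¬price drop, ¬poor earnings report) = 0.053791 / 0.759661 ≈ 0.0708

P(sector-wide selloff | ¬price drop, ¬poor earnings report) ≈ 0.0708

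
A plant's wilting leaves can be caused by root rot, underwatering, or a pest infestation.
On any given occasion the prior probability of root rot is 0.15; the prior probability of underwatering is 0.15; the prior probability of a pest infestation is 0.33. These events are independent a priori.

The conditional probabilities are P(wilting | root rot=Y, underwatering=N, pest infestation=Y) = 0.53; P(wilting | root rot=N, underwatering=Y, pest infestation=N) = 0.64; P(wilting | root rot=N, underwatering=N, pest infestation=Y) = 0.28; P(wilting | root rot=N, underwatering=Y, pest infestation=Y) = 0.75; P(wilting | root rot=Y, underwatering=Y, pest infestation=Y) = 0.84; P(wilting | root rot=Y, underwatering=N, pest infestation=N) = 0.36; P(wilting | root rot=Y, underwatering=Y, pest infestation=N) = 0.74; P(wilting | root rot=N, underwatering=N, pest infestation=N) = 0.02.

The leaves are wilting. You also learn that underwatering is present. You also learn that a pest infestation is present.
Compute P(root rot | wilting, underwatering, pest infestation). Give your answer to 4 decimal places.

P(wilting | underwatering, pest infestation) = 0.75×0.85 + 0.84×0.15 = 0.637500 + 0.126000 = 0.763500
Of this, 0.126000 comes from 0.84×0.15 (the root rot=true cases).
Hence the posterior is 0.126000/0.763500 ≈ 0.1650.

P(root rot | wilting, underwatering, pest infestation) ≈ 0.1650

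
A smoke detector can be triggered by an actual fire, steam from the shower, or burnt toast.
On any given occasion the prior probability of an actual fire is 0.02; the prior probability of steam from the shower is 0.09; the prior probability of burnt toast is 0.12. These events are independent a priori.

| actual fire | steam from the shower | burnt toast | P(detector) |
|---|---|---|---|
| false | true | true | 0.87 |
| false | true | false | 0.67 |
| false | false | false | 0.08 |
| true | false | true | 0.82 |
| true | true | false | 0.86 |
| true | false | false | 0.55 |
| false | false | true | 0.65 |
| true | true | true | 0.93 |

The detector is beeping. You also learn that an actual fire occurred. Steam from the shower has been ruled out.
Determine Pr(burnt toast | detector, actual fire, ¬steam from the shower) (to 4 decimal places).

Pr(burnt toast | detector, actual fire, ¬steam from the shower) ≈ 0.1690

P(detector | actual fire, ¬steam from the shower) = 0.55·0.88 + 0.82·0.12 = 0.484000 + 0.098400 = 0.582400
Restricting to configurations with burnt toast present: 0.82·0.12 = 0.098400.
Hence the posterior is 0.098400/0.582400 ≈ 0.1690.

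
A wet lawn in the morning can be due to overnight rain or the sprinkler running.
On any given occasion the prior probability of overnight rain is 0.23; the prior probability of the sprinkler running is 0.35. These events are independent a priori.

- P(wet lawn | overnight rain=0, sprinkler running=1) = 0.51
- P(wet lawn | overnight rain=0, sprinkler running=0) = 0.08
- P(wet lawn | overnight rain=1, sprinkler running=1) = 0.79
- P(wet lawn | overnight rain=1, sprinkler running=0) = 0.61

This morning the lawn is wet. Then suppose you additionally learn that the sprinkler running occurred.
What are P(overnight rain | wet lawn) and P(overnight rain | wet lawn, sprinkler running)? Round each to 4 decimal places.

P(overnight rain | wet lawn) ≈ 0.4658; P(overnight rain | wet lawn, sprinkler running) ≈ 0.3163

Weight on overnight rain=true, given the evidence: 0.091195 + 0.063595 = 0.154790
Denominator P(wet lawn): 0.08·0.77·0.65 + 0.51·0.77·0.35 + 0.61·0.23·0.65 + 0.79·0.23·0.35 = 0.332275
Posterior = 0.154790 / 0.332275 ≈ 0.4658

Now condition on the additional information:
Sum P(wet lawn|·) weighted by the priors over both values of overnight rain:
  P(wet lawn | sprinkler running) = 0.51·0.77 + 0.79·0.23
        = 0.392700 + 0.181700 = 0.574400
The terms with overnight rain present sum to 0.181700, so
  P(overnight rain | wet lawn, sprinkler running) = 0.181700 / 0.574400 ≈ 0.3163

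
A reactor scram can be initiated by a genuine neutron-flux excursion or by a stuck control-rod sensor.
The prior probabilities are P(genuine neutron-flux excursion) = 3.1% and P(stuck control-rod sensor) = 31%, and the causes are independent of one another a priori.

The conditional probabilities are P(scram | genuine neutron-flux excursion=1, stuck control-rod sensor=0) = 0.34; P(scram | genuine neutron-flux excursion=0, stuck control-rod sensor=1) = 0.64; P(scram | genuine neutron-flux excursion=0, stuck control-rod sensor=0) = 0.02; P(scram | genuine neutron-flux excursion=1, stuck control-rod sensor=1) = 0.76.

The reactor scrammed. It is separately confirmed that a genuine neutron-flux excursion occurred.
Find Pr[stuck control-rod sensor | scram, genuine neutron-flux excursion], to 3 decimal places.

P(scram | genuine neutron-flux excursion) = 0.34×0.69 + 0.76×0.31 = 0.234600 + 0.235600 = 0.470200
Restricting to configurations with stuck control-rod sensor present: 0.76×0.31 = 0.235600.
P(stuck control-rod sensor | scram, genuine neutron-flux excursion) = 0.235600 / 0.470200 ≈ 0.501

Pr[stuck control-rod sensor | scram, genuine neutron-flux excursion] ≈ 0.501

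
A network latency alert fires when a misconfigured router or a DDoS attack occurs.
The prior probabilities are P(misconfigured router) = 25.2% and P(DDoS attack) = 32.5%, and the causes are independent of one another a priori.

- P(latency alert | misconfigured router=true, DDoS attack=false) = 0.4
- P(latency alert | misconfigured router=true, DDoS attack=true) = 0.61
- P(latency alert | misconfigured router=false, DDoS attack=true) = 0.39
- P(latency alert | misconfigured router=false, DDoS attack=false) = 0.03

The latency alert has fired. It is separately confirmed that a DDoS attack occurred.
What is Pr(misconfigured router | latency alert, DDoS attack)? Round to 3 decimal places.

Pr(misconfigured router | latency alert, DDoS attack) ≈ 0.345

By total probability over both values of misconfigured router:
  P(latency alert | DDoS attack) = 0.39*0.748 + 0.61*0.252
        = 0.291720 + 0.153720 = 0.445440
Keeping only the misconfigured router-present terms gives 0.153720, so
  P(misconfigured router | latency alert, DDoS attack) = 0.153720 / 0.445440 ≈ 0.345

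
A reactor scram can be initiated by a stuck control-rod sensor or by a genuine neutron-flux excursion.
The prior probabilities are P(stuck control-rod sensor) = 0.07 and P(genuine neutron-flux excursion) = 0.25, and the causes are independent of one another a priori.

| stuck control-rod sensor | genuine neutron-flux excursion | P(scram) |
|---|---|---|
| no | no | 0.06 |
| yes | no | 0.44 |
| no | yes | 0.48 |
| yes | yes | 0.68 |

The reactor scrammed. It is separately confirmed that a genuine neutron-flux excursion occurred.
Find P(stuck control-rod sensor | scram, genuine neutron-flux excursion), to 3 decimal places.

P(stuck control-rod sensor | scram, genuine neutron-flux excursion) ≈ 0.096

P(scram | genuine neutron-flux excursion) = 0.48*0.93 + 0.68*0.07 = 0.446400 + 0.047600 = 0.494000
Restricting to configurations with stuck control-rod sensor present: 0.68*0.07 = 0.047600.
So P(stuck control-rod sensor | scram, genuine neutron-flux excursion) = 0.047600/0.494000 ≈ 0.096.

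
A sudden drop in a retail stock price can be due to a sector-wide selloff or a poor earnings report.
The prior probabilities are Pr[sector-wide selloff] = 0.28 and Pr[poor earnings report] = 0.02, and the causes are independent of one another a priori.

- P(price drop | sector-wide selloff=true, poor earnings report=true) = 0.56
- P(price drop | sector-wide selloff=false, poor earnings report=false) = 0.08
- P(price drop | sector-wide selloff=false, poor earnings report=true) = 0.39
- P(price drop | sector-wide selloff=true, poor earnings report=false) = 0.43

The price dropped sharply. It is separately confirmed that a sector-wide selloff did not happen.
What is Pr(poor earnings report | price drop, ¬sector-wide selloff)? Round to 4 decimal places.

Pr(poor earnings report | price drop, ¬sector-wide selloff) ≈ 0.0905

Enumerate both values of poor earnings report and weight by the priors:
  P(price drop | ¬sector-wide selloff) = 0.08·0.98 + 0.39·0.02
        = 0.078400 + 0.007800 = 0.086200
Keeping only the poor earnings report-present terms gives 0.007800, so
  P(poor earnings report | price drop, ¬sector-wide selloff) = 0.007800 / 0.086200 ≈ 0.0905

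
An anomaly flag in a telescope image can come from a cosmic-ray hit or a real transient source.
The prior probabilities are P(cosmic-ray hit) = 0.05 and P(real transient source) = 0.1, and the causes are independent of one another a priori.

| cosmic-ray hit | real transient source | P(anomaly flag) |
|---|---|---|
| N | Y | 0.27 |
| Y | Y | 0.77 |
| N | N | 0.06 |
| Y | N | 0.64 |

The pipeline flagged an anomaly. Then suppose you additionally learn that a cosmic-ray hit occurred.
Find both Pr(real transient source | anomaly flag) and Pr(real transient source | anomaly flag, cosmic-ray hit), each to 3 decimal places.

Weight on real transient source=true, given the evidence: 0.025650 + 0.003850 = 0.029500
Normalizer over all consistent configurations: 0.06*0.95*0.9 + 0.27*0.95*0.1 + 0.64*0.05*0.9 + 0.77*0.05*0.1 = 0.109600
Posterior = 0.029500 / 0.109600 ≈ 0.269

Now condition on the additional information:
Sum P(anomaly flag|·) weighted by the priors over both values of real transient source:
  P(anomaly flag | cosmic-ray hit) = 0.64×0.9 + 0.77×0.1
        = 0.576000 + 0.077000 = 0.653000
Configurations with real transient source contribute 0.077000, so
  P(real transient source | anomaly flag, cosmic-ray hit) = 0.077000 / 0.653000 ≈ 0.118
— cosmic-ray hit explains away the evidence for real transient source.

Pr(real transient source | anomaly flag) ≈ 0.269; Pr(real transient source | anomaly flag, cosmic-ray hit) ≈ 0.118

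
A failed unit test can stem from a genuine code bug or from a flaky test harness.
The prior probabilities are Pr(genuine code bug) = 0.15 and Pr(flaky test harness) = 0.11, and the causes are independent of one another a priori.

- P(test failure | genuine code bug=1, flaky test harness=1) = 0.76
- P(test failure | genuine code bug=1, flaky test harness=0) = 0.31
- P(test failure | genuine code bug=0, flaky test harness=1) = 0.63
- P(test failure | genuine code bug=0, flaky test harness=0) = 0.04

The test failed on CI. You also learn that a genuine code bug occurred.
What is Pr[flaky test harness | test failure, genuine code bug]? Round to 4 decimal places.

For the numerator, keep only flaky test harness=true terms: 0.76×0.11 = 0.083600
The normalizing constant is 0.31×0.89 + 0.76×0.11 = 0.359500
P(flaky test harness | test failure, genuine code bug) = 0.083600/0.359500 ≈ 0.2325

Pr[flaky test harness | test failure, genuine code bug] ≈ 0.2325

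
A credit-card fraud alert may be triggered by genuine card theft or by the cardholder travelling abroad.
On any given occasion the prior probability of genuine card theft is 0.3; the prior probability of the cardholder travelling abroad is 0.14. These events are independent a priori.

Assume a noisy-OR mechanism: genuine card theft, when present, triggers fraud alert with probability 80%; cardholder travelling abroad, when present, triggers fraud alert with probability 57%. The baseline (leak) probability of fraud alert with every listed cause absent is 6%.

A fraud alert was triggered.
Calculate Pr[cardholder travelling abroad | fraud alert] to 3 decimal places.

Under noisy-OR, P(fraud alert | causes) = 1 − (1−0.06)·∏(1−qᵢ) over the active causes.
Numerator (weight on configurations with cardholder travelling abroad): 0.058388 + 0.038605 = 0.096993
Normalizer over all consistent configurations: 0.06*0.7*0.86 + 0.5958*0.7*0.14 + 0.812*0.3*0.86 + 0.91916*0.3*0.14 = 0.342609
Posterior = 0.096993 / 0.342609 ≈ 0.283

Pr[cardholder travelling abroad | fraud alert] ≈ 0.283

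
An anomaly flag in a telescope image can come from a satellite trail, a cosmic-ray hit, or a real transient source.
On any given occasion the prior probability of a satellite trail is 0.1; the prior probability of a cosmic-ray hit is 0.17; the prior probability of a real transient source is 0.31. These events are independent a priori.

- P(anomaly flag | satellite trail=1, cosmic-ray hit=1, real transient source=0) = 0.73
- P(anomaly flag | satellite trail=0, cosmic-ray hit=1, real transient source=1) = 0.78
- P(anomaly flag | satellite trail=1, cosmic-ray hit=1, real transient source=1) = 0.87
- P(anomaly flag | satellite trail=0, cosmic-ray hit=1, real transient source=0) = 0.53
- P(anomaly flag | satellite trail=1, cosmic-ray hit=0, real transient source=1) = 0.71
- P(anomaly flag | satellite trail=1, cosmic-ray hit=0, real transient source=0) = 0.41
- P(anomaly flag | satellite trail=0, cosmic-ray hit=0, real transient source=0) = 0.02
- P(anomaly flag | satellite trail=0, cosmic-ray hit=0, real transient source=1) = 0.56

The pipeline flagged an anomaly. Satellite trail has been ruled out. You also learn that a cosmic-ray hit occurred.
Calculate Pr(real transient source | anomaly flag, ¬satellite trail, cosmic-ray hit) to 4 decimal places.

Weight on real transient source=true, given the evidence: 0.78·0.31 = 0.241800
The normalizing constant is 0.53·0.69 + 0.78·0.31 = 0.607500
P(real transient source | anomaly flag, ¬satellite trail, cosmic-ray hit) = 0.241800/0.607500 ≈ 0.3980

Pr(real transient source | anomaly flag, ¬satellite trail, cosmic-ray hit) ≈ 0.3980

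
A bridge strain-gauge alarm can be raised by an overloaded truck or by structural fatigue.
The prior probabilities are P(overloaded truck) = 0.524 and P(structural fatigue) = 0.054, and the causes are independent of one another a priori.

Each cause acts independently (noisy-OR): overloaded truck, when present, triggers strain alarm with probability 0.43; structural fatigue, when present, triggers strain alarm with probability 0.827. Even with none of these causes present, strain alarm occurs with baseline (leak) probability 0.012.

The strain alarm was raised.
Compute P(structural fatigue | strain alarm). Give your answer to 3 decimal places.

Under noisy-OR, P(strain alarm | causes) = 1 − (1−0.012)·∏(1−qᵢ) over the active causes.
Sum P(strain alarm|·) weighted by the priors over the 4 (overloaded truck, structural fatigue) configurations:
  P(strain alarm) = 0.012·0.476·0.946 + 0.829076·0.476·0.054 + 0.43684·0.524·0.946 + 0.902573·0.524·0.054
        = 0.005404 + 0.021311 + 0.216543 + 0.025539 = 0.268797
The terms with structural fatigue present sum to 0.046850, so
  P(structural fatigue | strain alarm) = 0.046850 / 0.268797 ≈ 0.174

P(structural fatigue | strain alarm) ≈ 0.174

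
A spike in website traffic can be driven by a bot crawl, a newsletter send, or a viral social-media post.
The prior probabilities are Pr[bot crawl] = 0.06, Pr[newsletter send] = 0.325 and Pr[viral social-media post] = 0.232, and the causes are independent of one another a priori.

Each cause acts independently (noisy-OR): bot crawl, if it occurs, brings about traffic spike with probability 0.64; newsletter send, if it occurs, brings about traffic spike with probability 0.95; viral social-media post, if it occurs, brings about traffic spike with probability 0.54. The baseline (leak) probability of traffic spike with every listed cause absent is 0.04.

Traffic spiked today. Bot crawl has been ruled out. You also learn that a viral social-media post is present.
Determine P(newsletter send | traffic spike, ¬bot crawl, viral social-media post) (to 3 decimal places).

Under noisy-OR, P(traffic spike | causes) = 1 − (1−0.04)·∏(1−qᵢ) over the active causes.
Enumerate both values of newsletter send and weight by the priors:
  P(traffic spike | ¬bot crawl, viral social-media post) = 0.5584*0.675 + 0.97792*0.325
        = 0.376920 + 0.317824 = 0.694744
Configurations with newsletter send contribute 0.317824, so
  P(newsletter send | traffic spike, ¬bot crawl, viral social-media post) = 0.317824 / 0.694744 ≈ 0.457

P(newsletter send | traffic spike, ¬bot crawl, viral social-media post) ≈ 0.457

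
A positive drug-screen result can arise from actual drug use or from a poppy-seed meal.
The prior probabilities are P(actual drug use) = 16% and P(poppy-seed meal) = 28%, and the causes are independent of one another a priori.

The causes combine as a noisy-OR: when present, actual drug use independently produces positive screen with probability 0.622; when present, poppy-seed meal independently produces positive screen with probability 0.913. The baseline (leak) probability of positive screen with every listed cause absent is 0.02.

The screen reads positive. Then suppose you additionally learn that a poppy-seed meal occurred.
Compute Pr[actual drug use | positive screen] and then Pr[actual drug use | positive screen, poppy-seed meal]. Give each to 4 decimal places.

Under noisy-OR, P(positive screen | causes) = 1 − (1−0.02)·∏(1−qᵢ) over the active causes.
By total probability over the 4 (actual drug use, poppy-seed meal) configurations:
  P(positive screen) = 0.02*0.84*0.72 + 0.91474*0.84*0.28 + 0.62956*0.16*0.72 + 0.967772*0.16*0.28
        = 0.012096 + 0.215147 + 0.072525 + 0.043356 = 0.343124
Keeping only the actual drug use-present terms gives 0.115881, so
  P(actual drug use | positive screen) = 0.115881 / 0.343124 ≈ 0.3377

Now condition on the additional information:
Numerator (weight on configurations with actual drug use): 0.967772*0.16 = 0.154844
Normalizer over all consistent configurations: 0.91474*0.84 + 0.967772*0.16 = 0.923226
P(actual drug use | positive screen, poppy-seed meal) = 0.154844/0.923226 ≈ 0.1677
The drop from 0.3377 to 0.1677 is the explaining-away (discounting) effect.

Pr[actual drug use | positive screen] ≈ 0.3377; Pr[actual drug use | positive screen, poppy-seed meal] ≈ 0.1677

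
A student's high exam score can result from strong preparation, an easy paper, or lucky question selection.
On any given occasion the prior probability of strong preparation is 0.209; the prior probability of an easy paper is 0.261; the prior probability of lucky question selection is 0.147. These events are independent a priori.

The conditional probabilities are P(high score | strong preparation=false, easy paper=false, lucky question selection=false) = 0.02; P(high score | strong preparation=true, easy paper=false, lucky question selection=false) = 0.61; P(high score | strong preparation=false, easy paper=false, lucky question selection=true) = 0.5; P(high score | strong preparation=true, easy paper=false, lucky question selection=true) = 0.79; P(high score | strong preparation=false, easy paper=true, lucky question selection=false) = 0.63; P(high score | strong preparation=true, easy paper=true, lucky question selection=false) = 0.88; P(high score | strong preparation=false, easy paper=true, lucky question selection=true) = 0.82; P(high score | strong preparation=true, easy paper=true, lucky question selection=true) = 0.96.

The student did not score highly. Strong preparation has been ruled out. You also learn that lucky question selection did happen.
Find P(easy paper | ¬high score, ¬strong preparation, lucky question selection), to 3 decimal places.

By total probability over both values of easy paper:
  P(¬high score | ¬strong preparation, lucky question selection) = 0.5×0.739 + 0.18×0.261
        = 0.369500 + 0.046980 = 0.416480
Keeping only the easy paper-present terms gives 0.046980, so
  P(easy paper | ¬high score, ¬strong preparation, lucky question selection) = 0.046980 / 0.416480 ≈ 0.113

P(easy paper | ¬high score, ¬strong preparation, lucky question selection) ≈ 0.113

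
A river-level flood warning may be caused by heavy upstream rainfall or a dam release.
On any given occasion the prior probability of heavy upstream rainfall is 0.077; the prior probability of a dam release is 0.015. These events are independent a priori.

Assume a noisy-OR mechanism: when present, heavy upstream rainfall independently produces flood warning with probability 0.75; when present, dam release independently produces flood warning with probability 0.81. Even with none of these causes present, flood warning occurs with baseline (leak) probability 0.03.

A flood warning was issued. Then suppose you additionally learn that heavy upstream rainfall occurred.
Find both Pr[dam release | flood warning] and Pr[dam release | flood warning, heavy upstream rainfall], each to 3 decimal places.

Under noisy-OR, P(flood warning | causes) = 1 − (1−0.03)·∏(1−qᵢ) over the active causes.
P(flood warning) = 0.03×0.923×0.985 + 0.8157×0.923×0.015 + 0.7575×0.077×0.985 + 0.953925×0.077×0.015 = 0.027275 + 0.011293 + 0.057453 + 0.001102 = 0.097123
Restricting to configurations with dam release present: 0.011293 + 0.001102 = 0.012395.
Hence the posterior is 0.012395/0.097123 ≈ 0.128.

Now also conditioning on heavy upstream rainfall=true:
By total probability over both values of dam release:
  P(flood warning | heavy upstream rainfall) = 0.7575*0.985 + 0.953925*0.015
        = 0.746137 + 0.014309 = 0.760446
The terms with dam release present sum to 0.014309, so
  P(dam release | flood warning, heavy upstream rainfall) = 0.014309 / 0.760446 ≈ 0.019
This is intercausal reasoning (explaining away): once heavy upstream rainfall accounts for the flood warning, dam release becomes less likely.

Pr[dam release | flood warning] ≈ 0.128; Pr[dam release | flood warning, heavy upstream rainfall] ≈ 0.019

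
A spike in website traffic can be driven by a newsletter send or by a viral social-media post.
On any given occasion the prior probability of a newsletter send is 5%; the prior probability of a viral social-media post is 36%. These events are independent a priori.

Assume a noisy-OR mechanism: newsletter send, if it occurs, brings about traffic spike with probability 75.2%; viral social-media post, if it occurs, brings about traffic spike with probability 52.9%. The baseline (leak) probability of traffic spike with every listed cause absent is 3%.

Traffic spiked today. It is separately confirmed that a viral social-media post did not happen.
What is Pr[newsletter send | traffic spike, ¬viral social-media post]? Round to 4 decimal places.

Under noisy-OR, P(traffic spike | causes) = 1 − (1−0.03)·∏(1−qᵢ) over the active causes.
Sum P(traffic spike|·) weighted by the priors over both values of newsletter send:
  P(traffic spike | ¬viral social-media post) = 0.03×0.95 + 0.75944×0.05
        = 0.028500 + 0.037972 = 0.066472
The terms with newsletter send present sum to 0.037972, so
  P(newsletter send | traffic spike, ¬viral social-media post) = 0.037972 / 0.066472 ≈ 0.5712

Pr[newsletter send | traffic spike, ¬viral social-media post] ≈ 0.5712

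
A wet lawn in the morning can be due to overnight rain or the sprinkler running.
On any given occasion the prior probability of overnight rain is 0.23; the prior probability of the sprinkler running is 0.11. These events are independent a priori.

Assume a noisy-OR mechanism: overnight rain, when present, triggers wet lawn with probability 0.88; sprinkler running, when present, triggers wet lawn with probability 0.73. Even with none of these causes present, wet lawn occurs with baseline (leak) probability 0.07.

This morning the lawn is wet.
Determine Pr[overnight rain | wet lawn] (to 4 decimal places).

Pr[overnight rain | wet lawn] ≈ 0.6495

Under noisy-OR, P(wet lawn | causes) = 1 − (1−0.07)·∏(1−qᵢ) over the active causes.
Numerator (weight on configurations with overnight rain): 0.181855 + 0.024538 = 0.206393
The normalizing constant is 0.07·0.77·0.89 + 0.7489·0.77·0.11 + 0.8884·0.23·0.89 + 0.969868·0.23·0.11 = 0.317796
P(overnight rain | wet lawn) = 0.206393/0.317796 ≈ 0.6495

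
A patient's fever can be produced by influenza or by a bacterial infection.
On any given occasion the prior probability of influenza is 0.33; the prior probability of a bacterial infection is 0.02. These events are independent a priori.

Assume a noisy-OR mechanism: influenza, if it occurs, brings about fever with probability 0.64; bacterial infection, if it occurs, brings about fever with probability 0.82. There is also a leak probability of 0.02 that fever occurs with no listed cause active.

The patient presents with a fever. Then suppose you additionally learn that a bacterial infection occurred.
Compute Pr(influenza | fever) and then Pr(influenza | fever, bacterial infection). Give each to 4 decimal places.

Under noisy-OR, P(fever | causes) = 1 − (1−0.02)·∏(1−qᵢ) over the active causes.
P(fever) = 0.02*0.67*0.98 + 0.8236*0.67*0.02 + 0.6472*0.33*0.98 + 0.936496*0.33*0.02 = 0.013132 + 0.011036 + 0.209304 + 0.006181 = 0.239653
Restricting to configurations with influenza present: 0.209304 + 0.006181 = 0.215485.
Hence the posterior is 0.215485/0.239653 ≈ 0.8992.

Now also conditioning on bacterial infection=true:
P(fever | bacterial infection) = 0.8236*0.67 + 0.936496*0.33 = 0.551812 + 0.309044 = 0.860856
The influenza-present share is 0.936496*0.33 = 0.309044.
Hence the posterior is 0.309044/0.860856 ≈ 0.3590.
— bacterial infection explains away the evidence for influenza.

Pr(influenza | fever) ≈ 0.8992; Pr(influenza | fever, bacterial infection) ≈ 0.3590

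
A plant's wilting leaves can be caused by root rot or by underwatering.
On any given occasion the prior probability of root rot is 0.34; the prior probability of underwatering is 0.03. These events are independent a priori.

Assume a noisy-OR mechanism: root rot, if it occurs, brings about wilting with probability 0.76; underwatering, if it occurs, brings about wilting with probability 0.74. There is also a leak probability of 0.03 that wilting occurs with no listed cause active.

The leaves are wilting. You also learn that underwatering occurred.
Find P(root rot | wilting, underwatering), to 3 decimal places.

P(root rot | wilting, underwatering) ≈ 0.393

Under noisy-OR, P(wilting | causes) = 1 − (1−0.03)·∏(1−qᵢ) over the active causes.
Weight on root rot=true, given the evidence: 0.939472×0.34 = 0.319420
The normalizing constant is 0.7478×0.66 + 0.939472×0.34 = 0.812968
Posterior = 0.319420 / 0.812968 ≈ 0.393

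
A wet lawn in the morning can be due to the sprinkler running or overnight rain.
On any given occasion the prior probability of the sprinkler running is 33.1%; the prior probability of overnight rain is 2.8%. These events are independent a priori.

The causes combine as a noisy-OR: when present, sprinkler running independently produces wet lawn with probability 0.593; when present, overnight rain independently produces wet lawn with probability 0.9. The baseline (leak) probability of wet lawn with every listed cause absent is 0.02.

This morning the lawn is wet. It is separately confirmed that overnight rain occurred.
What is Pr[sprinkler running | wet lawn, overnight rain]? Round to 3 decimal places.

Pr[sprinkler running | wet lawn, overnight rain] ≈ 0.345

Under noisy-OR, P(wet lawn | causes) = 1 − (1−0.02)·∏(1−qᵢ) over the active causes.
Numerator (weight on configurations with sprinkler running): 0.960114·0.331 = 0.317798
Denominator P(wet lawn | overnight rain): 0.902·0.669 + 0.960114·0.331 = 0.921236
P(sprinkler running | wet lawn, overnight rain) = 0.317798/0.921236 ≈ 0.345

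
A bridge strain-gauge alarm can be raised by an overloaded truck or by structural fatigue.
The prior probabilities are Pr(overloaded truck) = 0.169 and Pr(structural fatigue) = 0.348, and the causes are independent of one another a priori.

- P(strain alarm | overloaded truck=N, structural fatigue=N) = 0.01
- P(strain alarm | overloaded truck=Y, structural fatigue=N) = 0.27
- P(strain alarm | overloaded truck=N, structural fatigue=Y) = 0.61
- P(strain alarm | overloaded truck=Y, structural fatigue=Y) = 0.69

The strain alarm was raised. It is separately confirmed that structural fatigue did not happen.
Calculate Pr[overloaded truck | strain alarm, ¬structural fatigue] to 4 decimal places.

Pr[overloaded truck | strain alarm, ¬structural fatigue] ≈ 0.8459

P(strain alarm | ¬structural fatigue) = 0.01*0.831 + 0.27*0.169 = 0.008310 + 0.045630 = 0.053940
The overloaded truck-present share is 0.27*0.169 = 0.045630.
P(overloaded truck | strain alarm, ¬structural fatigue) = 0.045630 / 0.053940 ≈ 0.8459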